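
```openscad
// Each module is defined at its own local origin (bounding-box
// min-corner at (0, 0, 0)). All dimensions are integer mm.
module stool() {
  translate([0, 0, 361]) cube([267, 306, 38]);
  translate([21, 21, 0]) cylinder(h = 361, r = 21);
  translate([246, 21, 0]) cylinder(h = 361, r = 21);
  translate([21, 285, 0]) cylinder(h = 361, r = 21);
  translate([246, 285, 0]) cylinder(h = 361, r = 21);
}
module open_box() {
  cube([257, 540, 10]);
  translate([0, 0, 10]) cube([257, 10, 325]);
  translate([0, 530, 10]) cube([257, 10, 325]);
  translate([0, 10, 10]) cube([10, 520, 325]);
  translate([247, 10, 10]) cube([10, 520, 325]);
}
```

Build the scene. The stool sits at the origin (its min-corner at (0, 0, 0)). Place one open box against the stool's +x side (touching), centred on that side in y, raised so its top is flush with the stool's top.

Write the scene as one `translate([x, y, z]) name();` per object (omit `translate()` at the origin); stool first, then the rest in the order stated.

stool();
translate([267, -117, 64]) open_box();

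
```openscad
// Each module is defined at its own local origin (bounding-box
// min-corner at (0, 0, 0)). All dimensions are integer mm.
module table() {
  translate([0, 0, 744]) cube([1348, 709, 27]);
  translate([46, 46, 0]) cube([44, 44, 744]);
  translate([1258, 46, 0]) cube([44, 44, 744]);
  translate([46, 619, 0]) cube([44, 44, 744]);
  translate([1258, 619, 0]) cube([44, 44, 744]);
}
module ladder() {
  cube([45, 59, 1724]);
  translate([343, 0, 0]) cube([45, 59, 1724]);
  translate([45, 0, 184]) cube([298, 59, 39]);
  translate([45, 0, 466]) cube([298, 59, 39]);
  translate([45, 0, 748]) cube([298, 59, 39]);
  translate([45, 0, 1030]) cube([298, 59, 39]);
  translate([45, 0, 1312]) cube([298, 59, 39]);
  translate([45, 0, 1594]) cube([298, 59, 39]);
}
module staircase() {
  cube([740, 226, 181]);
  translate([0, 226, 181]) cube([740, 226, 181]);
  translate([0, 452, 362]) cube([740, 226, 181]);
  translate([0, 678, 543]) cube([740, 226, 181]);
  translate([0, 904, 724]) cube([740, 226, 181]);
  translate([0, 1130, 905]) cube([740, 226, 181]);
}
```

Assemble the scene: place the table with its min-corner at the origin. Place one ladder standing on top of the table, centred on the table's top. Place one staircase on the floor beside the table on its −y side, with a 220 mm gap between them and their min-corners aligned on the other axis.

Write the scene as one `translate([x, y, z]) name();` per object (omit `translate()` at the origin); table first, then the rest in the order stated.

table();
translate([480, 325, 771]) ladder();
translate([0, -1576, 0]) staircase();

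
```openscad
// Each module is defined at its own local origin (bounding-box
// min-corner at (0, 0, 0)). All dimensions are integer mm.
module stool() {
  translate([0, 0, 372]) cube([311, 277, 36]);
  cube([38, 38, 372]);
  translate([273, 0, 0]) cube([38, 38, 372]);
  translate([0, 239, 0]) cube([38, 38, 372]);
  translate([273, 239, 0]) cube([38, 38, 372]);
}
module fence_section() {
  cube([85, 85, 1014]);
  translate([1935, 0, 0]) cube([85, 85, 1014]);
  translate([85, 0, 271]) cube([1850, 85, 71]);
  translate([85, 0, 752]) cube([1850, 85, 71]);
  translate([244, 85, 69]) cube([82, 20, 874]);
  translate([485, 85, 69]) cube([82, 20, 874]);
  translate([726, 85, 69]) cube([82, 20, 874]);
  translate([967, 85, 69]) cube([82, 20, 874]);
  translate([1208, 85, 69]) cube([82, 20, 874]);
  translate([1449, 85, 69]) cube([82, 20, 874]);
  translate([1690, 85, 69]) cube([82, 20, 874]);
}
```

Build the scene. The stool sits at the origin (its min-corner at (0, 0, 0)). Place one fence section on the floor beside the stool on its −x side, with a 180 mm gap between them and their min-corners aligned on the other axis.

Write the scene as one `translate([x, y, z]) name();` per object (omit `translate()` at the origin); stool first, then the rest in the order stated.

stool();
translate([-2200, 0, 0]) fence_section();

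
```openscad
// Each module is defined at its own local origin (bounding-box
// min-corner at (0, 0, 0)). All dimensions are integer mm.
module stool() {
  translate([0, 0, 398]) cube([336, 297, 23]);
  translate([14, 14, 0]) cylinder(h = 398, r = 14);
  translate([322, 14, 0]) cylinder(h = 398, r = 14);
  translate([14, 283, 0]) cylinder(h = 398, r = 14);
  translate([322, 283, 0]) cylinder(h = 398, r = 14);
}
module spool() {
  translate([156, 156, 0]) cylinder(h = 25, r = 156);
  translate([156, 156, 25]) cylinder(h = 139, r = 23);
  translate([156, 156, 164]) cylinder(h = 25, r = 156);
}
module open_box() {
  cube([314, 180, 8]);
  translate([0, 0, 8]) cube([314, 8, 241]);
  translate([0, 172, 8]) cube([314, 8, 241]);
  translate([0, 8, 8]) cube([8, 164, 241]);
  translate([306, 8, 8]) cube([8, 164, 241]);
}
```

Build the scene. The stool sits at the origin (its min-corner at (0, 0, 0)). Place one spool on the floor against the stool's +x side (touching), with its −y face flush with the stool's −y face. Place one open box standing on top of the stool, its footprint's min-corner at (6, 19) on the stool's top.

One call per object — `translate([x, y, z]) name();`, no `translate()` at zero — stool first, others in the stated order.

stool();
translate([336, 0, 0]) spool();
translate([6, 19, 421]) open_box();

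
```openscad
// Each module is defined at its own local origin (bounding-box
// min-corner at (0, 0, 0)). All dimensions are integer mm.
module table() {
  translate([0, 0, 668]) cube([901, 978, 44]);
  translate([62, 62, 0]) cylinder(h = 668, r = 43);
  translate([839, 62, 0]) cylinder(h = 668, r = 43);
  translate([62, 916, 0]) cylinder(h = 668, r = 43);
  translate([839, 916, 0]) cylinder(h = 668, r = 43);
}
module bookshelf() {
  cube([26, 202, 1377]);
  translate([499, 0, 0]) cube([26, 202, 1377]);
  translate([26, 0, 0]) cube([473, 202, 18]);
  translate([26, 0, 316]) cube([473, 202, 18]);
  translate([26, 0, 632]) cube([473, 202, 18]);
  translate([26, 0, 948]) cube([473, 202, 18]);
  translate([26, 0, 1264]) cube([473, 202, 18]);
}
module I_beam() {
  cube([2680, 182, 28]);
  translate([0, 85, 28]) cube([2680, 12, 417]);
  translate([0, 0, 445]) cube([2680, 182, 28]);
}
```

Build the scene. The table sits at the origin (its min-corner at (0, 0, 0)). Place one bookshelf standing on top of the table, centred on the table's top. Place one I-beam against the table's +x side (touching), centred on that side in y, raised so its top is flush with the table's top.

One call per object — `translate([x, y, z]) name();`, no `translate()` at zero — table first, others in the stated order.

table();
translate([188, 388, 712]) bookshelf();
translate([901, 398, 239]) I_beam();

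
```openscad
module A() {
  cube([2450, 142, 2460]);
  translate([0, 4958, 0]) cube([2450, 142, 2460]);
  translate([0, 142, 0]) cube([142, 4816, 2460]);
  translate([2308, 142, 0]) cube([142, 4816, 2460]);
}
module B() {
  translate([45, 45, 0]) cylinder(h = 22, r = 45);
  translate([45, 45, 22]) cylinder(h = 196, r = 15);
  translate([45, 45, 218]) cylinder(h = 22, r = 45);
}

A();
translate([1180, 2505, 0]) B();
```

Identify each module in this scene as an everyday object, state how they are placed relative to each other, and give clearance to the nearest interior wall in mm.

Clearances: x = 1038, y = 2363; minimum 1038 mm.

A is a house frame. B is a spool. The spool sits inside the house frame, centred. The clearance to the nearest interior wall is 1038 mm.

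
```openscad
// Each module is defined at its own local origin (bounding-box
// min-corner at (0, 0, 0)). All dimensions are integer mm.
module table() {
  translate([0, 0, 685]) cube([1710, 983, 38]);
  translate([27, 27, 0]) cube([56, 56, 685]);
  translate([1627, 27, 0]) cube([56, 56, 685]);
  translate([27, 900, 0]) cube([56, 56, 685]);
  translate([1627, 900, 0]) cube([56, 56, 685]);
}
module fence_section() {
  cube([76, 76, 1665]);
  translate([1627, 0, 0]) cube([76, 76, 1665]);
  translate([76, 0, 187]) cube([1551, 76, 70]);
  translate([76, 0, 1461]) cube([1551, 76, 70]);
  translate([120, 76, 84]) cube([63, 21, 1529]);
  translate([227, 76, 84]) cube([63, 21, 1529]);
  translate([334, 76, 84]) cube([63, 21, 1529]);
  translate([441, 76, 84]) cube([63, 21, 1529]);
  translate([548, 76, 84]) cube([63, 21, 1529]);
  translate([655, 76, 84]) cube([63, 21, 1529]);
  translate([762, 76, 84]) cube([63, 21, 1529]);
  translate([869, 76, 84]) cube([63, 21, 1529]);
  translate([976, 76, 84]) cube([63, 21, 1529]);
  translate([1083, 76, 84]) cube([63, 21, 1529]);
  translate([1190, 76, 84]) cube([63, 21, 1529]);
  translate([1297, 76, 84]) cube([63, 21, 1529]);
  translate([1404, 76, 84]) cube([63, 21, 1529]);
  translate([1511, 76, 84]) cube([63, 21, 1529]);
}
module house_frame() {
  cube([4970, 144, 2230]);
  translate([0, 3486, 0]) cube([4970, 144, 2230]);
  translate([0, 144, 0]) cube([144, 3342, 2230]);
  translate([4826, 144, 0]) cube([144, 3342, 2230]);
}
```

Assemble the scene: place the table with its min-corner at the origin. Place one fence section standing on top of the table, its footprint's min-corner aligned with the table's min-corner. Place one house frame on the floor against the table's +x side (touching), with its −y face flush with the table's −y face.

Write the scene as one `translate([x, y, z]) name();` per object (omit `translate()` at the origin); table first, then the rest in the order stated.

table();
translate([0, 0, 723]) fence_section();
translate([1710, 0, 0]) house_frame();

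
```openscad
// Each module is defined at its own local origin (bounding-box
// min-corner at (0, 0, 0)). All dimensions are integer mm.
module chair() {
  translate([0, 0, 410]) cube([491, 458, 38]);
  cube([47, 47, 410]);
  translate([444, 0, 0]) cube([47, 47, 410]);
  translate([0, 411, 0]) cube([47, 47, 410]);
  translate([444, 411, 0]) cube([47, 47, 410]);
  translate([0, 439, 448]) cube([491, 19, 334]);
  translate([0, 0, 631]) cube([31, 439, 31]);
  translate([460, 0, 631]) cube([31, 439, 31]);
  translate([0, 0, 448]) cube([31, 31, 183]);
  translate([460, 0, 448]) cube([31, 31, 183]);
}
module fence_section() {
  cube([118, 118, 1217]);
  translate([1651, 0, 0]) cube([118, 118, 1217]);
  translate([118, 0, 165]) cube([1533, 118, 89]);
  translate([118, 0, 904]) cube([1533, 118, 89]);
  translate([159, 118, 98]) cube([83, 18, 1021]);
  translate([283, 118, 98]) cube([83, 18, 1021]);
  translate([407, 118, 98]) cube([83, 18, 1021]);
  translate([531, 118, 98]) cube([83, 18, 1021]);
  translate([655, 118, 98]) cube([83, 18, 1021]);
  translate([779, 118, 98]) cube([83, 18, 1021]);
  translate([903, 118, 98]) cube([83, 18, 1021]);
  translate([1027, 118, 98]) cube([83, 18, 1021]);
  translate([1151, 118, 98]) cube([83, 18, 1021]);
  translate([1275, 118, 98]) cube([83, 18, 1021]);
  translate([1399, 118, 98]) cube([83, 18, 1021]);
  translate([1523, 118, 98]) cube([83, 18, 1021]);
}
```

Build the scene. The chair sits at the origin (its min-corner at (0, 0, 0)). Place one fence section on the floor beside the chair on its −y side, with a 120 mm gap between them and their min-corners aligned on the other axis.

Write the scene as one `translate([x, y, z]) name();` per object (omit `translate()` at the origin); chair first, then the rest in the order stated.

chair();
translate([0, -256, 0]) fence_section();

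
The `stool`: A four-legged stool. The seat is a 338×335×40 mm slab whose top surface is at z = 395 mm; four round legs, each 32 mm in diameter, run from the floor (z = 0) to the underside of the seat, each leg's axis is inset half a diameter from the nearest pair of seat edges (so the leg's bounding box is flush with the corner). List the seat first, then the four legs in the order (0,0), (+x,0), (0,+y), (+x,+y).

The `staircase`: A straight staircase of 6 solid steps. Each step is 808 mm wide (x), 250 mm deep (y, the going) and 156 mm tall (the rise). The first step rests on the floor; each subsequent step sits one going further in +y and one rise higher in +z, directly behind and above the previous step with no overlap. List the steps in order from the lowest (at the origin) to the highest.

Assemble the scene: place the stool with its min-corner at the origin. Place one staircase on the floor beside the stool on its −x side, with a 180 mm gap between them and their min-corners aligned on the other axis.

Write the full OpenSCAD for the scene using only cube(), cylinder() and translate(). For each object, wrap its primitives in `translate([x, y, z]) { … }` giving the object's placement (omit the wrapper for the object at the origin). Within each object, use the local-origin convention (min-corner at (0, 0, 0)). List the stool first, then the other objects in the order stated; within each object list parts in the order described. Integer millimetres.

translate([0, 0, 355]) cube([338, 335, 40]);
translate([16, 16, 0]) cylinder(h = 355, r = 16);
translate([322, 16, 0]) cylinder(h = 355, r = 16);
translate([16, 319, 0]) cylinder(h = 355, r = 16);
translate([322, 319, 0]) cylinder(h = 355, r = 16);
translate([-988, 0, 0]) {
  cube([808, 250, 156]);
  translate([0, 250, 156]) cube([808, 250, 156]);
  translate([0, 500, 312]) cube([808, 250, 156]);
  translate([0, 750, 468]) cube([808, 250, 156]);
  translate([0, 1000, 624]) cube([808, 250, 156]);
  translate([0, 1250, 780]) cube([808, 250, 156]);
}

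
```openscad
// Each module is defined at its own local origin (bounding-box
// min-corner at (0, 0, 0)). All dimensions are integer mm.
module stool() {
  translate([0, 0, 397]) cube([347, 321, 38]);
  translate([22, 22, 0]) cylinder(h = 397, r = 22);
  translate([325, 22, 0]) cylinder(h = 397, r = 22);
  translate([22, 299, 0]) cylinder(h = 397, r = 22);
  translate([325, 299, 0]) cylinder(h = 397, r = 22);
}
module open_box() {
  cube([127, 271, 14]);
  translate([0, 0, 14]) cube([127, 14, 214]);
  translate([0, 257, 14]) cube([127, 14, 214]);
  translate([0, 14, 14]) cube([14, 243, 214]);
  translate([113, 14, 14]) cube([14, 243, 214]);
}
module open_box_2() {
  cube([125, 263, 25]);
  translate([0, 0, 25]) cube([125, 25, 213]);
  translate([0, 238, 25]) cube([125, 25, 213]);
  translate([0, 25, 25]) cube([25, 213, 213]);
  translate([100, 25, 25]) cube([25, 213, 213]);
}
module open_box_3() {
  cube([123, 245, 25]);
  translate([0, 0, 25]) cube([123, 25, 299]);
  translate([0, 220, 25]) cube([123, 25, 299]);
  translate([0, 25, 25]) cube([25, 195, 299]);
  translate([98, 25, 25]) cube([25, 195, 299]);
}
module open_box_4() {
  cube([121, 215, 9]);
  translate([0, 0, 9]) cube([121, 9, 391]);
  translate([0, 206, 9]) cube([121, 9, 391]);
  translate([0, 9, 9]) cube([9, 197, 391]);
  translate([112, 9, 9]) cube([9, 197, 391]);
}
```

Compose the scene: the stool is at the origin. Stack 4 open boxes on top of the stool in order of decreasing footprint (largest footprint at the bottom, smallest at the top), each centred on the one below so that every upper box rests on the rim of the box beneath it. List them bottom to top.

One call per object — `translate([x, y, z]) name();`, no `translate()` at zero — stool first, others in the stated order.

stool();
translate([110, 25, 435]) open_box();
translate([111, 29, 663]) open_box_2();
translate([112, 38, 901]) open_box_3();
translate([113, 53, 1225]) open_box_4();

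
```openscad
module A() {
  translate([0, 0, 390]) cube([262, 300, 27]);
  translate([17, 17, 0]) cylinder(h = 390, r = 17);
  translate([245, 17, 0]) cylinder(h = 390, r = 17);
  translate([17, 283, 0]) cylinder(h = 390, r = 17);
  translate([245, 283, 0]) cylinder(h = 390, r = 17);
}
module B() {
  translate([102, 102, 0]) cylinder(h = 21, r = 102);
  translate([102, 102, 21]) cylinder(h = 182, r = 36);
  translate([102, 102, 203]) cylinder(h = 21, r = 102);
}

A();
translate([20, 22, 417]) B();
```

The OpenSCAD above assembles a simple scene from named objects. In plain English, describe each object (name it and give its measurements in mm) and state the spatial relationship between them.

A is a simple wooden stool: a rectangular seat 262 mm (x) by 300 mm (y), 27 mm thick, top face at z = 417 mm, on four round legs, each 34 mm in diameter. The legs rest on z = 0, each leg's axis is inset half a diameter from the nearest pair of seat edges (so the leg's bounding box is flush with the corner).

B is a spool: two coaxial disc flanges of radius 102 mm and thickness 21 mm, joined by a core cylinder of radius 36 mm and height 182 mm. The lower flange rests on z = 0 and the three cylinders share a vertical axis.

The spool is on top of the stool.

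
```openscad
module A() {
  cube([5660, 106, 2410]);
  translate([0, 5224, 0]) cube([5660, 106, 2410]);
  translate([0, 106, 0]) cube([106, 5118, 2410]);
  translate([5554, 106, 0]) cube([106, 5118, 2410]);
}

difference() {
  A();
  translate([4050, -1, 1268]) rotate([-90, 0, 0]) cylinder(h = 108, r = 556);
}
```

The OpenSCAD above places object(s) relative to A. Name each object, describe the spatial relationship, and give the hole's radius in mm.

The subtracted cylinder has r = 556 mm.

A is a house frame. The house frame has a circular hole through its front wall. The hole's radius is 556 mm.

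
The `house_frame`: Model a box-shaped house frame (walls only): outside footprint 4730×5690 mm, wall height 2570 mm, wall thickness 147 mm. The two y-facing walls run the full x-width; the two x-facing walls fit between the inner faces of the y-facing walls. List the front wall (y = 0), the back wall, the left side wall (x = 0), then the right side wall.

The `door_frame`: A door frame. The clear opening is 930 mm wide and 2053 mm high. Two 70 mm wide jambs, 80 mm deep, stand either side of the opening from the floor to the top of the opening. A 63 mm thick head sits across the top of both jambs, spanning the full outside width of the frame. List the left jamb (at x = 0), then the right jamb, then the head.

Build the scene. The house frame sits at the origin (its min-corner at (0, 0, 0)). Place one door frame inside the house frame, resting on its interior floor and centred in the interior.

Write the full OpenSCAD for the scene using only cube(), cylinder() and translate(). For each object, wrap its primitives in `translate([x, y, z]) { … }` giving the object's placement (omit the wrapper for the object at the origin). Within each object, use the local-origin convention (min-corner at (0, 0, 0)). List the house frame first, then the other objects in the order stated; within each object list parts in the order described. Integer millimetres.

cube([4730, 147, 2570]);
translate([0, 5543, 0]) cube([4730, 147, 2570]);
translate([0, 147, 0]) cube([147, 5396, 2570]);
translate([4583, 147, 0]) cube([147, 5396, 2570]);
translate([1830, 2805, 0]) {
  cube([70, 80, 2053]);
  translate([1000, 0, 0]) cube([70, 80, 2053]);
  translate([0, 0, 2053]) cube([1070, 80, 63]);
}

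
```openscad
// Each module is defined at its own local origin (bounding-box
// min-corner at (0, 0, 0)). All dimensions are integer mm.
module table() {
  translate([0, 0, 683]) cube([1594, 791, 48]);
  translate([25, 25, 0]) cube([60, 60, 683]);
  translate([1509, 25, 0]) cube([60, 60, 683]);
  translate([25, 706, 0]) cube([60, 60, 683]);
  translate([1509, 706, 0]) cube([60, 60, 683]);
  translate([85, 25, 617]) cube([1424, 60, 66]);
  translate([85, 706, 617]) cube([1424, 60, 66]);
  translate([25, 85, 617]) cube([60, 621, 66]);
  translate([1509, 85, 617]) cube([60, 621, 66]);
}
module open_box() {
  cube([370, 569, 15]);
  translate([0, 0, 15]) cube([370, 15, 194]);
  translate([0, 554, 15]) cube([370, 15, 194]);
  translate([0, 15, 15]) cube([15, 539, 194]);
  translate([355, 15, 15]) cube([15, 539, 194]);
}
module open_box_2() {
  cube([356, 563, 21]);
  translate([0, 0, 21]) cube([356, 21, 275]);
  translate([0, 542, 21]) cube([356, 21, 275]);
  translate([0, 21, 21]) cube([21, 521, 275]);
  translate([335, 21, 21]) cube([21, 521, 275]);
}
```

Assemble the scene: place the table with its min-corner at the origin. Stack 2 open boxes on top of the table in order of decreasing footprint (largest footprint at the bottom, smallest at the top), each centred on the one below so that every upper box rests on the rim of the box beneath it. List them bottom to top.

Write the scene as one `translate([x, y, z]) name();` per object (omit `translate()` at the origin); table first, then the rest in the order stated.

table();
translate([612, 111, 731]) open_box();
translate([619, 114, 940]) open_box_2();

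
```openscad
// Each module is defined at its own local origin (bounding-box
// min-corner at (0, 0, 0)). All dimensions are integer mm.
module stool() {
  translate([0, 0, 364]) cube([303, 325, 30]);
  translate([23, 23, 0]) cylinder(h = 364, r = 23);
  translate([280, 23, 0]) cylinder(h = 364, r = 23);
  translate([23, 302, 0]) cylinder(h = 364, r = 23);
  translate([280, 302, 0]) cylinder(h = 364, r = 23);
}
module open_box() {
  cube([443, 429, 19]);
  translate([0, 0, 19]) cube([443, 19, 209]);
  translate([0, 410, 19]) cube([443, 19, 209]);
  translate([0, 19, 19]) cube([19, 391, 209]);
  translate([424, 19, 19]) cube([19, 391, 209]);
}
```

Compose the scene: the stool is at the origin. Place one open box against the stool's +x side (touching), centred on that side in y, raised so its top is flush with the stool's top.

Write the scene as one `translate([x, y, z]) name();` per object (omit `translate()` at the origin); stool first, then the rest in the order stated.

stool();
translate([303, -52, 166]) open_box();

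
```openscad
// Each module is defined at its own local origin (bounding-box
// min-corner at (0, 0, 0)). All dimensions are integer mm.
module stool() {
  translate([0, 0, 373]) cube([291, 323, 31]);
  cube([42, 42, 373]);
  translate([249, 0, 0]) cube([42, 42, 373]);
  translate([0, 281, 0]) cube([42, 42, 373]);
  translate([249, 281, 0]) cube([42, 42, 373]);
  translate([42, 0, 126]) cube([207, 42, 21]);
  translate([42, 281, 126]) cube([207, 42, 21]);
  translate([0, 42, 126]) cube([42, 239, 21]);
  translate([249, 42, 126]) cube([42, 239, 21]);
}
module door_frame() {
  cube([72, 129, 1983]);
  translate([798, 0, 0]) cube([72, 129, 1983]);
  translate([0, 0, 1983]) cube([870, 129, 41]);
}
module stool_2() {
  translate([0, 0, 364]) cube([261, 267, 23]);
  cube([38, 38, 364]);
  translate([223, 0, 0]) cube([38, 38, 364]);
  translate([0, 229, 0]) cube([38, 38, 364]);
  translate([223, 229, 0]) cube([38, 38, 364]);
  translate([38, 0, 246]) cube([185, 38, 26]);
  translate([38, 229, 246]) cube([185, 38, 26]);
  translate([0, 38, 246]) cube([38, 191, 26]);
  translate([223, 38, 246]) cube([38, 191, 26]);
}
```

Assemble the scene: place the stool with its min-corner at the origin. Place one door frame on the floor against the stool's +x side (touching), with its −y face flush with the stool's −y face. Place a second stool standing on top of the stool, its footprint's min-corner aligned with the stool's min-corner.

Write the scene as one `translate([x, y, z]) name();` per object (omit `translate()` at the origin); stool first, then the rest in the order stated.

stool();
translate([291, 0, 0]) door_frame();
translate([0, 0, 404]) stool_2();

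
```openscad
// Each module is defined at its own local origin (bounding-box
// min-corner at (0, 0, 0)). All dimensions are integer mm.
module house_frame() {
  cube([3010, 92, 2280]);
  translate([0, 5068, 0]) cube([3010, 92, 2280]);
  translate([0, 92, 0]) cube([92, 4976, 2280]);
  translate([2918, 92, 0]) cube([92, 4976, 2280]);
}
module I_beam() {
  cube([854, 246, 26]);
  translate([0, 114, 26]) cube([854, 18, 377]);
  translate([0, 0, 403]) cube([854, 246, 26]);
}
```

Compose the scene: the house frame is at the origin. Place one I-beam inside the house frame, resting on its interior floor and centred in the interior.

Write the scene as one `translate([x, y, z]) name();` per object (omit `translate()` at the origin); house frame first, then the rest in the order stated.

house_frame();
translate([1078, 2457, 0]) I_beam();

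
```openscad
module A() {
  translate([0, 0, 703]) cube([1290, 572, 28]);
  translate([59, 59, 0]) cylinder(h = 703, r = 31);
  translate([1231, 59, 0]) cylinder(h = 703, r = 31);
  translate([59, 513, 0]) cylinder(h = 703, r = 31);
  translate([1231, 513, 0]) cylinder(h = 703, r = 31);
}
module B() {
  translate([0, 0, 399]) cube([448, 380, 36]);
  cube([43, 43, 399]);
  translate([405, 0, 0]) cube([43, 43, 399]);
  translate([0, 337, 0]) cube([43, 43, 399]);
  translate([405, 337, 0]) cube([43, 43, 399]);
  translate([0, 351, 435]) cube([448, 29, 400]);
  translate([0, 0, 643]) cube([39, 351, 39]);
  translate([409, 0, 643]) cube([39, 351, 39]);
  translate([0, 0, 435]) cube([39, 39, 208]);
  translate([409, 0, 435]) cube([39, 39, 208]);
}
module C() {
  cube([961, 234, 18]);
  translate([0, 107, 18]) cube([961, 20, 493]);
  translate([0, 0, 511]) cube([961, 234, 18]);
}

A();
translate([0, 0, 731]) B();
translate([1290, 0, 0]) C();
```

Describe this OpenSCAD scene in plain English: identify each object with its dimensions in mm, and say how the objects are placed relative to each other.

A is a table: top 1290 mm (x) × 572 mm (y), 28 mm thick, upper face at z = 731 mm, on four round legs of 62 mm diameter, each leg's bounding box inset 28 mm from the nearest pair of top edges, running from z = 0 to the bottom of the top.

B is a chair: 448×380 mm seat, 36 mm thick, top at z = 435 mm, on four 43 mm square corner legs flush with the seat edges. A 29 mm thick backrest slab spans the full seat width, extending 400 mm above the seat top, its back face flush with the seat's +y edge. Two armrests of 39×39 mm section run along each side from the seat's front edge to the front of the backrest, top faces 247 mm above the seat top and outer faces flush with the seat's x-edges; a 39×39 mm post under the front of each armrest stands on the seat at the front corner.

C is an I-beam lying along x, 961 mm long. Overall section height 529 mm. Two flanges 234 mm wide (y) and 18 mm thick, one on the floor and one at the top; a web 20 mm thick runs between them, centred on the flange width.

The chair is on top of the table. The I-beam is against the table's +x side, with their −y faces flush.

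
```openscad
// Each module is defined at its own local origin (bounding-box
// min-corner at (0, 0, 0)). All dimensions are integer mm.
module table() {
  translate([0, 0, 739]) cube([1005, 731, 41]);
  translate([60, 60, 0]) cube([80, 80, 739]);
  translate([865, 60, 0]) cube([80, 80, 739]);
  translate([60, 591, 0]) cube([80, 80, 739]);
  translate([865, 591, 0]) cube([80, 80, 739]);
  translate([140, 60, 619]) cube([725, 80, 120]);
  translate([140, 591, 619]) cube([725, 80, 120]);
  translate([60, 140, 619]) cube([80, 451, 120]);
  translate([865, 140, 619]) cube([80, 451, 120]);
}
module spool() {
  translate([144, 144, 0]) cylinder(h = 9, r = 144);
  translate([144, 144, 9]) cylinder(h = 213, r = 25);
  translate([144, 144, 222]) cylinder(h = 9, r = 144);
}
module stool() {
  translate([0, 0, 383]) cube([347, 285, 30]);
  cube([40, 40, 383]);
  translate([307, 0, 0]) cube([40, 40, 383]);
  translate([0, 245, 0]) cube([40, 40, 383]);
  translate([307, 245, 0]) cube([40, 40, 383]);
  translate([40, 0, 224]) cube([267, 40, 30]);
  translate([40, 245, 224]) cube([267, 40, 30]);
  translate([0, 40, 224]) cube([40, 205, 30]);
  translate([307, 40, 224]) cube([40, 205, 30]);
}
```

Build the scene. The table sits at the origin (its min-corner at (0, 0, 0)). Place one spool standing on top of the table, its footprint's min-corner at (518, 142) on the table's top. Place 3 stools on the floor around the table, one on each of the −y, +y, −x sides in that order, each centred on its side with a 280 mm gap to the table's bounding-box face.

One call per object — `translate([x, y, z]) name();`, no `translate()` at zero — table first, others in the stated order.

table();
translate([518, 142, 780]) spool();
translate([329, -565, 0]) stool();
translate([329, 1011, 0]) stool();
translate([-627, 223, 0]) stool();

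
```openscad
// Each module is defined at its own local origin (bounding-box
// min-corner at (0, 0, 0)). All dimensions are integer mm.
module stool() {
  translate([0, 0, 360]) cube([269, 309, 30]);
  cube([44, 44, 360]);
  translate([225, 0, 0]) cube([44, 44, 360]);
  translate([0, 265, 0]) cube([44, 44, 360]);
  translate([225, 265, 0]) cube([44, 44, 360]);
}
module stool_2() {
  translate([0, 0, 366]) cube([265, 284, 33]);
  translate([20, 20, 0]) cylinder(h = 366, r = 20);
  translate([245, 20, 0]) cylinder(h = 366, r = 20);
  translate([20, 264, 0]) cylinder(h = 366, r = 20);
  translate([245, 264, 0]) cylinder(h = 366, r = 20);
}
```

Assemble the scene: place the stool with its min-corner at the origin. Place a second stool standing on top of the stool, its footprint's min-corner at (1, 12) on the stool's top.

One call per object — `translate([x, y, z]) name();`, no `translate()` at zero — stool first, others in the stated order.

stool();
translate([1, 12, 390]) stool_2();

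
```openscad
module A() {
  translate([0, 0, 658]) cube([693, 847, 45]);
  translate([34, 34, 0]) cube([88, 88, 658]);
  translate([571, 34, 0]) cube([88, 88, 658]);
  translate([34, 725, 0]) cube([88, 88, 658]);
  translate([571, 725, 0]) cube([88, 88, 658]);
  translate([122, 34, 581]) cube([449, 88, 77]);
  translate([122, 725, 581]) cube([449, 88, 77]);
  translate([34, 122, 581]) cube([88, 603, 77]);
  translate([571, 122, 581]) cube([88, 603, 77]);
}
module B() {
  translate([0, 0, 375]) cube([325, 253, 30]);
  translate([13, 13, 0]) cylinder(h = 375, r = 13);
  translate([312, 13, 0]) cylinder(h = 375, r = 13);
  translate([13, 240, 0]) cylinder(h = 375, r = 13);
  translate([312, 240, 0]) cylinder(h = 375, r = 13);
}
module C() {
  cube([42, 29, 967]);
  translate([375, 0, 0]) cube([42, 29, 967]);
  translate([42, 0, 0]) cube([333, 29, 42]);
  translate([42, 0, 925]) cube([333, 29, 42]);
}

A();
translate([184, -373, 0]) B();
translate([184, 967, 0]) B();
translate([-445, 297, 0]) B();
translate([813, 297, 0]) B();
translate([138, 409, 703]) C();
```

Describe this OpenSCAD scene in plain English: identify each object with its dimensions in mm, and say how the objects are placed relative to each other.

A is a rectangular dining table. The top is 693×847×45 mm with its upper surface at z = 703 mm. It stands on four 88×88 mm square legs, each inset 34 mm from the nearest pair of top edges, running from the floor to the underside of the top. Four apron rails, 88 mm thick and 77 mm tall, run between adjacent legs with their top edges flush with the underside of the top and their outer faces flush with the legs' outer faces.

B is a four-legged stool. The seat is 325×253 mm, 30 mm thick, top at z = 405 mm. It stands on four round legs, each 26 mm in diameter, from z = 0 to the seat underside, each leg's axis is inset half a diameter from the nearest pair of seat edges (so the leg's bounding box is flush with the corner).

C is a rectangular picture frame lying in the x–z plane (depth along y). The opening is 333 mm wide (x) by 883 mm tall (z), surrounded by a border 42 mm wide on all four sides. The frame is 29 mm deep and is made of two full-height vertical stiles with two horizontal rails fitted between them.

Four stools sit around the table at the −y, +y, −x, +x sides. The picture frame is on top of the table, centred.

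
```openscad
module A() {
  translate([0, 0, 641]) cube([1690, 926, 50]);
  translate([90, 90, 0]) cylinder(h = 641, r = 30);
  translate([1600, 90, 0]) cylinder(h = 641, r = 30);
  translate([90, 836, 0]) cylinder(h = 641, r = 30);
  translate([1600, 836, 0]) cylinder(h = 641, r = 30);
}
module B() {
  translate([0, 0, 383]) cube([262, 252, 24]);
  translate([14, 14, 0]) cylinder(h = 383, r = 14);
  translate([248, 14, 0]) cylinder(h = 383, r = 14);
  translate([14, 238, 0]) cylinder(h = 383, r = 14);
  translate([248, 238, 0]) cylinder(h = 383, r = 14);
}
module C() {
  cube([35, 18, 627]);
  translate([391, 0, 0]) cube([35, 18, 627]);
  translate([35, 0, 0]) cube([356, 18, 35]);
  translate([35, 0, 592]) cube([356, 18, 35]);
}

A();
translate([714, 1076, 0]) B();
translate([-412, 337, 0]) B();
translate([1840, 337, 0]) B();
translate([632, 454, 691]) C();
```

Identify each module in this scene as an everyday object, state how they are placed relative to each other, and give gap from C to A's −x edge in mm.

The picture frame's min-x is at 632; the table's min-x is 0; gap = 632 mm.

A is a table. B is a stool. C is a picture frame. Three stools sit around the table at the +y, −x, +x sides. The picture frame is on top of the table, centred. The gap from the picture frame to the table's −x edge is 632 mm.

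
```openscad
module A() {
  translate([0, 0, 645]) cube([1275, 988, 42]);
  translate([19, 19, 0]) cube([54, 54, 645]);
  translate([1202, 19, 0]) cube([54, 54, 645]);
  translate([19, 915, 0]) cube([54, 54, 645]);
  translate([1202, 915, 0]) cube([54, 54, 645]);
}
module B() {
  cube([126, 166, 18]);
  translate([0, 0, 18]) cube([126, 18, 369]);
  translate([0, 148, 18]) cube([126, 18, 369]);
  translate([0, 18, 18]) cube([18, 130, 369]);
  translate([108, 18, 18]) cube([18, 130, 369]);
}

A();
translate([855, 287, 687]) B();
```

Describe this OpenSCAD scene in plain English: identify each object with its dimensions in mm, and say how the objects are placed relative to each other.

A is a rectangular dining table. The top is 1275×988×42 mm with its upper surface at z = 687 mm. It stands on four 54×54 mm square legs, each inset 19 mm from the nearest pair of top edges, running from the floor to the underside of the top.

B is an open storage box with external size 126×166×387 mm and wall thickness 18 mm (the base is also 18 mm thick). The base covers the whole footprint; the four walls stand on the base, with the y-facing walls full-width and the x-facing walls fitting between their inner faces.

The open box is on top of the table.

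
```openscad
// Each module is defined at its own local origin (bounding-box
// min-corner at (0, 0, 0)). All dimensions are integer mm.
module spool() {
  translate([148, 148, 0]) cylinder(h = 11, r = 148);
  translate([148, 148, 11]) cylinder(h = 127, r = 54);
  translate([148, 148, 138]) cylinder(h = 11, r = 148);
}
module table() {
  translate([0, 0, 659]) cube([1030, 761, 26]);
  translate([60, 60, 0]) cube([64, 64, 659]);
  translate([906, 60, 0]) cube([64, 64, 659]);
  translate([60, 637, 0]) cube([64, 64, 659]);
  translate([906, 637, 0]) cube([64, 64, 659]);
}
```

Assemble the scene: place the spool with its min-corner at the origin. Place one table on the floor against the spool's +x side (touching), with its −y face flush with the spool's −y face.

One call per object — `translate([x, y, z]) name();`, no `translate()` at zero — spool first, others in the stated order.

spool();
translate([296, 0, 0]) table();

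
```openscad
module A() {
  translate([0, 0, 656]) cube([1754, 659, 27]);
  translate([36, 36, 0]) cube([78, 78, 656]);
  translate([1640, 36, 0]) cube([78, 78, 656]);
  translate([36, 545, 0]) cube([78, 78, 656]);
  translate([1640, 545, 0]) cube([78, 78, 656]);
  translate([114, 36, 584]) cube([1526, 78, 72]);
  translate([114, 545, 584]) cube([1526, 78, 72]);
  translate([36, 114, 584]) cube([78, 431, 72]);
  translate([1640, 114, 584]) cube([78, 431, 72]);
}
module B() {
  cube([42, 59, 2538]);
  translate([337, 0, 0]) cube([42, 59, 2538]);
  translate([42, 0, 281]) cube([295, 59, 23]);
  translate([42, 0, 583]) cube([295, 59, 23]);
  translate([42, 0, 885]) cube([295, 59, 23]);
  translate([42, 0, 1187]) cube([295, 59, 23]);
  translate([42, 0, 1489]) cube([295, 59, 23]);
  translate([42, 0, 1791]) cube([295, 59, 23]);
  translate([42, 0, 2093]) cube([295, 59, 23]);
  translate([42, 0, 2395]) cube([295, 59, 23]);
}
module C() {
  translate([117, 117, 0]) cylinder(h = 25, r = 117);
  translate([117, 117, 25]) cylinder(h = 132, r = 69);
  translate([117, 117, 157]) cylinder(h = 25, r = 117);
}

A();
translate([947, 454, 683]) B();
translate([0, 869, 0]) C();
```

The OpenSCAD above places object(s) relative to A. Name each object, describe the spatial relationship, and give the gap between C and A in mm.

The spool's nearest face is 210 mm from the table's +y face.

A is a table. B is a ladder. C is a spool. The ladder is on top of the table. The spool is on the floor beside the table on its +y side. The gap between the spool and the table is 210 mm.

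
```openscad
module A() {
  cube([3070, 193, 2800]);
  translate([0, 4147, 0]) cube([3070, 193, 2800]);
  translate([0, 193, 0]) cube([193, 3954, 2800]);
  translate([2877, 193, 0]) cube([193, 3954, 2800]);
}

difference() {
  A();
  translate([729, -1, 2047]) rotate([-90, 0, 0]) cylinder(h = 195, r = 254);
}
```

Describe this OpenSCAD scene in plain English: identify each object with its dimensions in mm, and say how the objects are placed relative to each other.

A is a box-shaped house frame (walls only): outside footprint 3070×4340 mm, wall height 2800 mm, wall thickness 193 mm. The two y-facing walls run the full x-width; the two x-facing walls fit between the inner faces of the y-facing walls.

The house frame has a circular hole of radius 254 mm through its front wall, centred at (x = 729, z = 2047).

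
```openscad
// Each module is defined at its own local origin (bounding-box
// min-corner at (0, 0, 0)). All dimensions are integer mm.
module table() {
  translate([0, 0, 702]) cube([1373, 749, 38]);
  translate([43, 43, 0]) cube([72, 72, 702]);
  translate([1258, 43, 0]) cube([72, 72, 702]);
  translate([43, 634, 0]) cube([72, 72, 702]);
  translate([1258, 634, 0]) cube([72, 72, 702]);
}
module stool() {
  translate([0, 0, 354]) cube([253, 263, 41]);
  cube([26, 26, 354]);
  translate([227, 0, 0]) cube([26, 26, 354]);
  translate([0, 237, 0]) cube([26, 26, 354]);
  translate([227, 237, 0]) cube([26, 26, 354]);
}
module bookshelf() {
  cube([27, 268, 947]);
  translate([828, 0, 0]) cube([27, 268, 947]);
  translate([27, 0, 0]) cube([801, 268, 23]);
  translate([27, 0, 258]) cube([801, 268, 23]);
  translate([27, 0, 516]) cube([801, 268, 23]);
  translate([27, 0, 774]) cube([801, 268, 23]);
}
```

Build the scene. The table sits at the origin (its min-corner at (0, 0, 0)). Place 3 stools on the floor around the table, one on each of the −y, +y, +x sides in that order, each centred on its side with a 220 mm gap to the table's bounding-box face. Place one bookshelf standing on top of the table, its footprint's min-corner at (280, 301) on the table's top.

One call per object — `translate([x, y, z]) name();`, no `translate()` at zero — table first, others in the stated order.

table();
translate([560, -483, 0]) stool();
translate([560, 969, 0]) stool();
translate([1593, 243, 0]) stool();
translate([280, 301, 740]) bookshelf();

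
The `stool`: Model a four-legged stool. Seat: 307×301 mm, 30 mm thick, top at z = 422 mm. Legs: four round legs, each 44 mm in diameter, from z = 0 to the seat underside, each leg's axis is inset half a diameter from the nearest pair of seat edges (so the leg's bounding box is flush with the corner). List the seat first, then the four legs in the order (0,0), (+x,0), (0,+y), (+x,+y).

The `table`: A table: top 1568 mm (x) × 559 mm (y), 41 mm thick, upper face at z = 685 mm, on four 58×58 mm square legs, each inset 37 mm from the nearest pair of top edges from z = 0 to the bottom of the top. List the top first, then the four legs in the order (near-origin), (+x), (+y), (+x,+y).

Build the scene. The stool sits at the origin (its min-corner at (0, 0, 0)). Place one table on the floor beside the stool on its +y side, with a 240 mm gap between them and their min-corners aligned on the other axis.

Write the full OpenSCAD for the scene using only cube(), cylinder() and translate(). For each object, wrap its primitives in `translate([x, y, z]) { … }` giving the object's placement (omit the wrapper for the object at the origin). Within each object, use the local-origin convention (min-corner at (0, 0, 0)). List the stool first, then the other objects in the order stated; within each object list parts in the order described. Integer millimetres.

translate([0, 0, 392]) cube([307, 301, 30]);
translate([22, 22, 0]) cylinder(h = 392, r = 22);
translate([285, 22, 0]) cylinder(h = 392, r = 22);
translate([22, 279, 0]) cylinder(h = 392, r = 22);
translate([285, 279, 0]) cylinder(h = 392, r = 22);
translate([0, 541, 0]) {
  translate([0, 0, 644]) cube([1568, 559, 41]);
  translate([37, 37, 0]) cube([58, 58, 644]);
  translate([1473, 37, 0]) cube([58, 58, 644]);
  translate([37, 464, 0]) cube([58, 58, 644]);
  translate([1473, 464, 0]) cube([58, 58, 644]);
}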